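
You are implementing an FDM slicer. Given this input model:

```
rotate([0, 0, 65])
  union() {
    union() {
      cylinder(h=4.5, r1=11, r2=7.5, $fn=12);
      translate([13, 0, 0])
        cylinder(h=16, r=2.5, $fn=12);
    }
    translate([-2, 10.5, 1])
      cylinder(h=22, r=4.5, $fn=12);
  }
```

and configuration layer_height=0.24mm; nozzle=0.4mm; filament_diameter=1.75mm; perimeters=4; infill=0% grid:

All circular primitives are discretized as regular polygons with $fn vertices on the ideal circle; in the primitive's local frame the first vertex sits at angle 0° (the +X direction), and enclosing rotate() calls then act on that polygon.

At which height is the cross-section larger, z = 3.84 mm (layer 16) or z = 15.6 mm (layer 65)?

layer 16 (z = 3.84 mm)

Layer 16 (z = 3.84): the cone (r1=11→r2=7.5) has section circumradius 8.013 here — a regular 12-gon (area = (12/2)·8.013²·sin(360°/12) = 192.64 mm²); the r=2.5 cylinder at (13, 0) gives a regular 12-gon of circumradius 2.5 (constant along its height) (area = (12/2)·2.500²·sin(360°/12) = 18.75 mm²); Merging all regions: the 2 present regions are separate (no shared area or edge), so areas and boundary lengths simply add and each stays a separate island — area = 211.39 mm²; the r=4.5 cylinder at (-2, 10.5) contributes a regular 12-gon of circumradius 4.5 (area = (12/2)·4.500²·sin(360°/12) = 60.75 mm²); Merging all regions: the regions partially overlap — summed areas 272.14 mm² minus the doubly-counted overlap 5.97 mm² gives 266.17 mm² — area = 266.17 mm²; (rotated 65° about Z; rotation is an isometry so areas/perimeters/island counts are preserved). So its area = 266.17 mm². Layer 65 (z = 15.6): the cone does not reach this height (z outside [0, 4.5]); the r=2.5 cylinder at (13, 0) contributes a regular 12-gon of circumradius 2.5 (area = (12/2)·2.500²·sin(360°/12) = 18.75 mm²); Taking the union: only the r=2.5 cylinder at (13, 0) is present, so the union is just that shape — area = 18.75 mm²; the r=4.5 cylinder at (-2, 10.5) gives a regular 12-gon of circumradius 4.5 (constant along its height) (area = (12/2)·4.500²·sin(360°/12) = 60.75 mm²); Merging all regions: the 2 present regions are separate (no shared area or edge), so areas and boundary lengths simply add and each stays a separate island — area = 79.50 mm²; (rotated 65° about Z; rotation is an isometry so areas/perimeters/island counts are preserved). So its area = 79.50 mm². Layer 16 is larger (266.17 vs 79.50 mm²).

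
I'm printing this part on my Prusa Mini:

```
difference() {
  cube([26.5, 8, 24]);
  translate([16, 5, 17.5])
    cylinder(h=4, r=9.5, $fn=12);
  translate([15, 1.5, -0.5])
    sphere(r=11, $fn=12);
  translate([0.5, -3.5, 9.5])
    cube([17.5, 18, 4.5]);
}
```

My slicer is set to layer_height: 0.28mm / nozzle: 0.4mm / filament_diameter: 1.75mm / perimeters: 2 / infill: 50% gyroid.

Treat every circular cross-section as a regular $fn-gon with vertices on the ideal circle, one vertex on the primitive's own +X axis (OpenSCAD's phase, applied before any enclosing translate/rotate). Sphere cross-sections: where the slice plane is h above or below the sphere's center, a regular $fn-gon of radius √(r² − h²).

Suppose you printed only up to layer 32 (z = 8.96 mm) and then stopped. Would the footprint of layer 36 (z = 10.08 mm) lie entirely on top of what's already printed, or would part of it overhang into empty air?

part overhangs

Compare the two slices. At z = 8.96: the cube is present — its section is the full 26.5×8 rectangle (area 212.00 mm²); the cylinder at (16, 5) is not intersected at this z (z outside [17.5, 21.5]); the sphere at (15, 1.5): section is a regular 12-gon, circumradius = √(r²−h²) = √(11²−9.46²) = 5.613 (area = (12/2)·5.613²·sin(360°/12) = 94.53 mm²); the cube at (0.5, -3.5) is not intersected at this z (z outside [9.5, 14]); Subtracting the remaining from the first: starting from the 26.5×8 cube (212.00 mm²), the r=11 sphere at (15, 1.5) partially overlaps it — only the 63.50 mm² overlap (of its 94.53 mm²) is removed, clipping the outline — area = 148.50 mm². At z = 10.08: the cube is present — its section is the full 26.5×8 rectangle (area 212.00 mm²); the cylinder at (16, 5) is not intersected at this z (z outside [17.5, 21.5]); the r=11 sphere at (15, 1.5) slices to a regular 12-gon of circumradius 3.011 (√(r²−h²) with h=10.58 from center) (area = (12/2)·3.011²·sin(360°/12) = 27.19 mm²); the cube at (0.5, -3.5) (footprint 17.5×18) is included at this height (area 315.00 mm²); Subtracting the remaining from the first: starting from the 26.5×8 cube (212.00 mm²), the r=11 sphere at (15, 1.5) partially overlaps it — only the 22.02 mm² overlap (of its 27.19 mm²) is removed, clipping the outline; the 17.5×18 cube at (0.5, -3.5) partially overlaps it — only the 117.98 mm² overlap (of its 315.00 mm²) is removed, clipping the outline — area = 72.00 mm². Checking containment: at z = 10.08 the cross-section extends beyond the z = 8.96 cross-section by about 11.63 mm².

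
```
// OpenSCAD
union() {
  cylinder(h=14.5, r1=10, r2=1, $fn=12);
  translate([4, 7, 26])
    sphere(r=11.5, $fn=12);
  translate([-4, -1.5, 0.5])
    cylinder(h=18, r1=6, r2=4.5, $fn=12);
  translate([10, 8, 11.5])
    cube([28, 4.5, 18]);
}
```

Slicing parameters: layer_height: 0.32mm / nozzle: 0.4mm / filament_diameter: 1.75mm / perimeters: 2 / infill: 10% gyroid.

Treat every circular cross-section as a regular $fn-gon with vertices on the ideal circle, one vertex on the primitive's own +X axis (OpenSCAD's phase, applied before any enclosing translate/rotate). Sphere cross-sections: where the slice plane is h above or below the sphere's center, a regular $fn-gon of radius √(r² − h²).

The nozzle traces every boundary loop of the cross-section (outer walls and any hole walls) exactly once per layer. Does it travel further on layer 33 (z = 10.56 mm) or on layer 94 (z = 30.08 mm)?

layer 94 (z = 30.08 mm)

Layer 33 (z = 10.56): the cone: at t=0.728 of its height the radius interpolates to r₁+(r₂−r₁)t = 3.446, giving a regular 12-gon of that circumradius (perimeter = 2·12·3.446·sin(180°/12) = 21.40 mm); the sphere at (4, 7) does not reach this height (|z−center|=15.440 > r=11.5); the cone at (-4, -1.5): at t=0.559 of its height the radius interpolates to r₁+(r₂−r₁)t = 5.162, giving a regular 12-gon of that circumradius (perimeter = 2·12·5.162·sin(180°/12) = 32.06 mm); the cube at (10, 8) is not intersected at this z (z outside [11.5, 29.5]); Combining (union): the regions partially overlap (shared area 20.30 mm²), so the edge portions inside another operand are dropped and the merged outline is re-measured after clipping — boundary = 36.35 mm. So its perimeter = 36.35 mm. Layer 94 (z = 30.08): the cone is not intersected at this z (z outside [0, 14.5]); the sphere at (4, 7): section is a regular 12-gon, circumradius = √(r²−h²) = √(11.5²−4.08²) = 10.752 (perimeter = 2·12·10.752·sin(180°/12) = 66.79 mm); the cone at (-4, -1.5) is absent (z outside [0.5, 18.5]); the cube at (10, 8) is absent (z outside [11.5, 29.5]); Combining (union): only the r=11.5 sphere at (4, 7) is present, so the union is just that shape — boundary = 66.79 mm. So its perimeter = 66.79 mm. Layer 94 is larger (66.79 vs 36.35 mm).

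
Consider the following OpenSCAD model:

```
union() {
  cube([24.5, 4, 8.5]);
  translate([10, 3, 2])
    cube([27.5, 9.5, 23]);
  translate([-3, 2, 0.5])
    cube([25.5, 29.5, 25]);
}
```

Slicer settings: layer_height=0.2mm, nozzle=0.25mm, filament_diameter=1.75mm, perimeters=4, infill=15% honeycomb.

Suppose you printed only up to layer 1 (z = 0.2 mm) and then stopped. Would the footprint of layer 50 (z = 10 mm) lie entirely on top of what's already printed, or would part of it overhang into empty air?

part overhangs

Compare the two slices. At z = 0.2: the cube (footprint 24.5×4) is included at this height (area 98.00 mm²); the cube at (10, 3) does not reach this height (z outside [2, 25]); the cube at (-3, 2) is absent (z outside [0.5, 25.5]); Combining (union): only the 24.5×4 cube is present, so the union is just that shape — area = 98.00 mm². At z = 10: the cube is absent (z outside [0, 8.5]); the cube at (10, 3) is present — its section is the full 27.5×9.5 rectangle (area 261.25 mm²); the cube at (-3, 2) (footprint 25.5×29.5) is included at this height (area 752.25 mm²); Taking the union: the regions partially overlap — summed areas 1013.50 mm² minus the doubly-counted overlap 118.75 mm² gives 894.75 mm² — area = 894.75 mm². Checking containment: at z = 10 the cross-section extends beyond the z = 0.2 cross-section by about 847.75 mm².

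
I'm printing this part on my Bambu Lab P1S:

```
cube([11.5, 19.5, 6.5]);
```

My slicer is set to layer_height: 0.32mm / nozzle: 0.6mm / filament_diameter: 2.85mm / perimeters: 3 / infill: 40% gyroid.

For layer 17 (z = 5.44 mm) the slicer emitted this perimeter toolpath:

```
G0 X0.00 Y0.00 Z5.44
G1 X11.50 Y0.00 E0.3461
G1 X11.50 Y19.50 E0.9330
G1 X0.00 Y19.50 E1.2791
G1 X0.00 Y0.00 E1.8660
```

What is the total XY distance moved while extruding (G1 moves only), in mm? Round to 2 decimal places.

62.00 mm

Sum the Euclidean lengths of each G1 segment: total = 62.00 mm.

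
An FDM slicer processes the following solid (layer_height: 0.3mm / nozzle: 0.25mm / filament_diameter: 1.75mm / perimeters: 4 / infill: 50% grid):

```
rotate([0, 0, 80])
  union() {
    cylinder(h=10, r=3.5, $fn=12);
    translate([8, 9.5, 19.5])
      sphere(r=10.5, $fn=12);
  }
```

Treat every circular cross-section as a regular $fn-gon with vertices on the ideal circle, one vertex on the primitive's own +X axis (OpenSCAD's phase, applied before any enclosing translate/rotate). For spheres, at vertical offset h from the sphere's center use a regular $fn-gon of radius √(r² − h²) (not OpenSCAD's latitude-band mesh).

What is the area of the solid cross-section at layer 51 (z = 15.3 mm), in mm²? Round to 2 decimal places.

At z = 15.3 mm: the cylinder is not intersected at this z (z outside [0, 10]); the sphere at (8, 9.5): section is a regular 12-gon, circumradius = √(r²−h²) = √(10.5²−4.2²) = 9.623 (area = (12/2)·9.623²·sin(360°/12) = 277.83 mm²); Taking the union: only the r=10.5 sphere at (8, 9.5) is present, so the union is just that shape — area = 277.83 mm²; (rotated 80° about Z; rotation is an isometry so areas/perimeters/island counts are preserved). Overall, the cross-section is a single solid region. Net area = 277.83 mm².

277.83 mm²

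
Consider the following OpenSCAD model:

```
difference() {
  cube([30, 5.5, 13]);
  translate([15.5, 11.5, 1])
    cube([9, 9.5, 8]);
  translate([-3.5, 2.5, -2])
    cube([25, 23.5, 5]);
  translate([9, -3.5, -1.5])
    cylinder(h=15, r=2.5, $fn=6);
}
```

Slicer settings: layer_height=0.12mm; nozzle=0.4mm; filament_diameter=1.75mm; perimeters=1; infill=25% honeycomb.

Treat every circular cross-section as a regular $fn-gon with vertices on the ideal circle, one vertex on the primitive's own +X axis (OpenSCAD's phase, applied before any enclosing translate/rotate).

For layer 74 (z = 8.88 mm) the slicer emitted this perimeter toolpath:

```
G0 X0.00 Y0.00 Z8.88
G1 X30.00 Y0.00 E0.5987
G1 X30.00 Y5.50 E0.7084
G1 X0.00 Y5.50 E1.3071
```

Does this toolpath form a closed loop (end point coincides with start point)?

Start point (G0): (0.00, 0.00). End point (last G1): the path does not return to the start — open.

no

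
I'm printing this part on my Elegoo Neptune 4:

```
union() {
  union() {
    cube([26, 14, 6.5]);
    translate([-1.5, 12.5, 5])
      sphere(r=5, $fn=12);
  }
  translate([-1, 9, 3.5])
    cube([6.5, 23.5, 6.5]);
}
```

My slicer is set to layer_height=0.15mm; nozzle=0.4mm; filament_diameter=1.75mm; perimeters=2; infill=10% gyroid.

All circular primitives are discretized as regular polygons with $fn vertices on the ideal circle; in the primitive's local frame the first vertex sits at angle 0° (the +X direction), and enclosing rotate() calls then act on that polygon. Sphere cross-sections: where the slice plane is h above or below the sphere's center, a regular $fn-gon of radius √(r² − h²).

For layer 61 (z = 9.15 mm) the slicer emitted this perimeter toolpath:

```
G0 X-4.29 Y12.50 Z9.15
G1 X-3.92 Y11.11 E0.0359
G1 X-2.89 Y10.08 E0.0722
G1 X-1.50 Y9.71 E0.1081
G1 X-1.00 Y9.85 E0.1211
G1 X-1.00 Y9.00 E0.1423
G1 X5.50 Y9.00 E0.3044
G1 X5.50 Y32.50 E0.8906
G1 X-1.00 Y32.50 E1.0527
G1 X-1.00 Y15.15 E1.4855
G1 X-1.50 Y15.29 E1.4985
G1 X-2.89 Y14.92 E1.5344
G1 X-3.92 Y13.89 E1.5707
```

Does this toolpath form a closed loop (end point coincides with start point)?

no

Start point (G0): (-4.29, 12.50). End point (last G1): the path does not return to the start — open.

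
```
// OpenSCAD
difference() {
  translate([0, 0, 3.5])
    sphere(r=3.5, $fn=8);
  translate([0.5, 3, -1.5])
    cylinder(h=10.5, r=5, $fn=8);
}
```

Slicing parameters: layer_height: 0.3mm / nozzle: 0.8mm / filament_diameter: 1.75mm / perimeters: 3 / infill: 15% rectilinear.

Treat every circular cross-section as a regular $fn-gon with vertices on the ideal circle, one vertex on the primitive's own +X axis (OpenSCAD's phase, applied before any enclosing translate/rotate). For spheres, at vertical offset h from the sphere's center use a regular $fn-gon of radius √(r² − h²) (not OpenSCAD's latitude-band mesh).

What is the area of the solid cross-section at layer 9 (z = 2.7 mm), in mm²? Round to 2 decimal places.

At z = 2.7 mm: the r=3.5 sphere contributes a regular 8-gon of circumradius √(3.5²−0.8²) = 3.407 (area = (8/2)·3.407²·sin(360°/8) = 32.84 mm²); the r=5 cylinder at (0.5, 3) contributes a regular 8-gon of circumradius 5 (area = (8/2)·5.000²·sin(360°/8) = 70.71 mm²); After the difference (first − rest): starting from the r=3.5 sphere (32.84 mm²), the r=5 cylinder at (0.5, 3) partially overlaps it — only the 24.85 mm² overlap (of its 70.71 mm²) is removed, clipping the outline — area = 7.99 mm². Overall, the cross-section is a single solid region. Net area = 7.99 mm².

7.99 mm²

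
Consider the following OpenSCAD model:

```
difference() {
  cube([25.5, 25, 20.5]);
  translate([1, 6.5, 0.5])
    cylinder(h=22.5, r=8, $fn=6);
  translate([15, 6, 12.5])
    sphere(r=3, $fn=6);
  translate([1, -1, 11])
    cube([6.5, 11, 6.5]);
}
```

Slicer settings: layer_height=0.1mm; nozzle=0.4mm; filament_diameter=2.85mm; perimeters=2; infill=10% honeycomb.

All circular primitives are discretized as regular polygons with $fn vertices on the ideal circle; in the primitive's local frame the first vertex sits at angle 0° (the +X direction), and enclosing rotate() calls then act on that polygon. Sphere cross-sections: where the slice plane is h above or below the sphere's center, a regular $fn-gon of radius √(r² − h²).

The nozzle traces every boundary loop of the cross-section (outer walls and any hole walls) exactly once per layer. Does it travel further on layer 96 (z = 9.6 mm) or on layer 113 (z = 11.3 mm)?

layer 113 (z = 11.3 mm)

Layer 96 (z = 9.6): the cube is present — its section is the full 25.5×25 rectangle (perimeter 101.00 mm); the r=8 cylinder at (1, 6.5) contributes a regular 6-gon of circumradius 8 (perimeter = 2·6·8.000·sin(180°/6) = 48.00 mm); the r=3 sphere at (15, 6) slices to a regular 6-gon of circumradius 0.768 (√(r²−h²) with h=2.9 from center) (perimeter = 2·6·0.768·sin(180°/6) = 4.61 mm); the cube at (1, -1) does not reach this height (z outside [11, 17.5]); Subtracting the remaining from the first: starting from the 25.5×25 cube, the r=8 cylinder at (1, 6.5) partially overlaps it — only the 94.80 mm² overlap (of its 166.28 mm²) is removed, clipping the outline; the r=3 sphere at (15, 6) lies wholly inside it (removes its full 1.53 mm² and its 4.61 mm outline becomes a hole wall) — boundary (outer + 1 inner loop) = 107.44 mm. So its perimeter = 107.44 mm. Layer 113 (z = 11.3): the 25.5×25 cube contributes its full rectangle (perimeter 101.00 mm); the r=8 cylinder at (1, 6.5) gives a regular 6-gon of circumradius 8 (constant along its height) (perimeter = 2·6·8.000·sin(180°/6) = 48.00 mm); the sphere at (15, 6): section is a regular 6-gon, circumradius = √(r²−h²) = √(3²−1.2²) = 2.750 (perimeter = 2·6·2.750·sin(180°/6) = 16.50 mm); the cube at (1, -1) (footprint 6.5×11) is included at this height (perimeter 35.00 mm); Taking the first minus the rest: starting from the 25.5×25 cube, the r=8 cylinder at (1, 6.5) partially overlaps it — only the 94.80 mm² overlap (of its 166.28 mm²) is removed, clipping the outline; the r=3 sphere at (15, 6) lies wholly inside it (removes its full 19.64 mm² and its 16.50 mm outline becomes a hole wall); the 6.5×11 cube at (1, -1) partially overlaps it — only the 4.63 mm² overlap (of its 71.50 mm²) is removed, clipping the outline — boundary (outer + 1 inner loop) = 116.85 mm. So its perimeter = 116.85 mm. Layer 113 is larger (116.85 vs 107.44 mm).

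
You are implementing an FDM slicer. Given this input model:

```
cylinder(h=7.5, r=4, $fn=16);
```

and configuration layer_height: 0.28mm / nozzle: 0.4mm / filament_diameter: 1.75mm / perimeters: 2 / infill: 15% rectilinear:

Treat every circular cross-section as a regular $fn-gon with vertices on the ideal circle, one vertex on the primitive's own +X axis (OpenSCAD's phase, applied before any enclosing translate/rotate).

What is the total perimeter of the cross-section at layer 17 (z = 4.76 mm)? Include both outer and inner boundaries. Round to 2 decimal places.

24.97 mm

At z = 4.76 mm: the r=4 cylinder contributes a regular 16-gon of circumradius 4 (perimeter = 2·16·4.000·sin(180°/16) = 24.97 mm). Overall, the cross-section is a single solid region. Total boundary length (outer) = 24.97 mm.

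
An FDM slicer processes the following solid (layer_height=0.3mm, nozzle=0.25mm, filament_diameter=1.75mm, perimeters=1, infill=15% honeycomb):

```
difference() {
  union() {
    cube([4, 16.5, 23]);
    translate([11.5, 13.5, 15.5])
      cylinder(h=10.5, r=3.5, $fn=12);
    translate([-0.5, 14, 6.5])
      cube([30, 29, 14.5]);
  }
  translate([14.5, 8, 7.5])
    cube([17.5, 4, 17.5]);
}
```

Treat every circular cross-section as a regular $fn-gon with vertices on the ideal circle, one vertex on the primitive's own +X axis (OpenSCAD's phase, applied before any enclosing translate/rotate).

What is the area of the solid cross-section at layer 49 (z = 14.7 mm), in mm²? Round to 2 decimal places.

926.00 mm²

At z = 14.7 mm: the cube (footprint 4×16.5) is included at this height (area 66.00 mm²); the cylinder at (11.5, 13.5) is absent (z outside [15.5, 26]); the cube at (-0.5, 14) is present — its section is the full 30×29 rectangle (area 870.00 mm²); Taking the union: the regions partially overlap — summed areas 936.00 mm² minus the doubly-counted overlap 10.00 mm² gives 926.00 mm² — area = 926.00 mm²; the cube at (14.5, 8) (footprint 17.5×4) is included at this height (area 70.00 mm²); Taking the first minus the rest: starting from that combined region (926.00 mm²), the 17.5×4 cube at (14.5, 8) misses the remaining region (no effect) — area = 926.00 mm². Overall, the cross-section is a single solid region. Net area = 926.00 mm².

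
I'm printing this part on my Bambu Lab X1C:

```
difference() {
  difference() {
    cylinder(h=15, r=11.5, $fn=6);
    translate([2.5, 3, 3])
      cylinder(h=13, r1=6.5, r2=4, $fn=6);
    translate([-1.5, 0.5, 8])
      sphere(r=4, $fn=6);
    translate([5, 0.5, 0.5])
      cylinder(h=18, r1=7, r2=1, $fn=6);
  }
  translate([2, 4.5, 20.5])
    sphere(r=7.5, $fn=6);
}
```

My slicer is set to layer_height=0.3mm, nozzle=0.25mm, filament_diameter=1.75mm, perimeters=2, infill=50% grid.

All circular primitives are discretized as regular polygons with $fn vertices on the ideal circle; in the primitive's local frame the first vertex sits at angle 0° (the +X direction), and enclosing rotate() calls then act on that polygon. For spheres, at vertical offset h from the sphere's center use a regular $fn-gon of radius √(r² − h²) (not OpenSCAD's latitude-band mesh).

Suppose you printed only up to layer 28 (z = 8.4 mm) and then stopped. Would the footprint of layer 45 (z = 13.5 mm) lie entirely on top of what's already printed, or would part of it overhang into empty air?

part overhangs

Compare the two slices. At z = 8.4: the cylinder: section is a regular 6-gon, circumradius r=11.5 (area = (6/2)·11.500²·sin(360°/6) = 343.60 mm²); the cone at (2.5, 3) contributes a regular 6-gon of circumradius 5.462 (interpolated between r1=6.5 and r2=4 at t=0.415) (area = (6/2)·5.462²·sin(360°/6) = 77.50 mm²); the r=4 sphere at (-1.5, 0.5) contributes a regular 6-gon of circumradius √(4²−0.4²) = 3.980 (area = (6/2)·3.980²·sin(360°/6) = 41.15 mm²); the cone at (5, 0.5) contributes a regular 6-gon of circumradius 4.367 (interpolated between r1=7 and r2=1 at t=0.439) (area = (6/2)·4.367²·sin(360°/6) = 49.54 mm²); Taking the first minus the rest: starting from the r=11.5 cylinder (343.60 mm²), the cone at (2.5, 3) lies wholly inside it (removes its full 77.50 mm² and its 32.77 mm outline becomes a hole wall); the r=4 sphere at (-1.5, 0.5) partially overlaps it — only the 21.85 mm² overlap (of its 41.15 mm²) is removed, clipping the outline; the cone at (5, 0.5) partially overlaps it — only the 18.03 mm² overlap (of its 49.54 mm²) is removed, clipping the outline — area = 226.22 mm²; the sphere at (2, 4.5) is absent (|z−center|=12.100 > r=7.5); After the difference (first − rest): none of the subtracted shapes is present at this height, so the result so far is unchanged — area = 226.22 mm². At z = 13.5: the r=11.5 cylinder gives a regular 6-gon of circumradius 11.5 (constant along its height) (area = (6/2)·11.500²·sin(360°/6) = 343.60 mm²); the cone at (2.5, 3): at t=0.808 of its height the radius interpolates to r₁+(r₂−r₁)t = 4.481, giving a regular 6-gon of that circumradius (area = (6/2)·4.481²·sin(360°/6) = 52.16 mm²); the sphere at (-1.5, 0.5) does not reach this height (|z−center|=5.500 > r=4); the cone at (5, 0.5) (r1=7→r2=1) has section circumradius 2.667 here — a regular 6-gon (area = (6/2)·2.667²·sin(360°/6) = 18.48 mm²); Subtracting the remaining from the first: starting from the r=11.5 cylinder (343.60 mm²), the cone at (2.5, 3) lies wholly inside it (removes its full 52.16 mm² and its 26.88 mm outline becomes a hole wall); the cone at (5, 0.5) partially overlaps it — only the 7.88 mm² overlap (of its 18.48 mm²) is removed, clipping the outline — area = 283.56 mm²; the r=7.5 sphere at (2, 4.5) contributes a regular 6-gon of circumradius √(7.5²−7²) = 2.693 (area = (6/2)·2.693²·sin(360°/6) = 18.84 mm²); Taking the first minus the rest: starting from the result so far (283.56 mm²), the r=7.5 sphere at (2, 4.5) misses the remaining region (no effect) — area = 283.56 mm². Checking containment: at z = 13.5 the cross-section extends beyond the z = 8.4 cross-section by about 57.33 mm².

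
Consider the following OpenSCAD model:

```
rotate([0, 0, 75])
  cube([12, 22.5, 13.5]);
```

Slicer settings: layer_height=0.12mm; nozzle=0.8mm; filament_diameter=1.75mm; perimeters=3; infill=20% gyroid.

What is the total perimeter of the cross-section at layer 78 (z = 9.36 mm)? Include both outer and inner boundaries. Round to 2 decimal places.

69.00 mm

At z = 9.36 mm: the cube is present — its section is the full 12×22.5 rectangle (perimeter 69.00 mm); (rotated 75° about Z; rotation is an isometry so areas/perimeters/island counts are preserved). Overall, the cross-section is a single solid region. Total boundary length (outer) = 69.00 mm.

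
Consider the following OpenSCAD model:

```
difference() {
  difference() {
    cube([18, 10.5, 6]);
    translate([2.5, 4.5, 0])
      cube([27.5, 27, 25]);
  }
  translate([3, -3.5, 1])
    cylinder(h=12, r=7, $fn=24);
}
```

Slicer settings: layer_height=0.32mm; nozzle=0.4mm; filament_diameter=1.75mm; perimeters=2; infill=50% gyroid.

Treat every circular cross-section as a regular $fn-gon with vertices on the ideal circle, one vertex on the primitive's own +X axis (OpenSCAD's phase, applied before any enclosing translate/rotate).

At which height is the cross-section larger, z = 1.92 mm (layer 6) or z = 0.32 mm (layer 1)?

layer 1 (z = 0.32 mm)

Layer 6 (z = 1.92): the 18×10.5 cube contributes its full rectangle (area 189.00 mm²); the 27.5×27 cube at (2.5, 4.5) contributes its full rectangle (area 742.50 mm²); Subtracting the remaining from the first: starting from the 18×10.5 cube (189.00 mm²), the 27.5×27 cube at (2.5, 4.5) partially overlaps it — only the 93.00 mm² overlap (of its 742.50 mm²) is removed, clipping the outline — area = 96.00 mm²; the r=7 cylinder at (3, -3.5) contributes a regular 24-gon of circumradius 7 (area = (24/2)·7.000²·sin(360°/24) = 152.19 mm²); Subtracting the remaining from the first: starting from the result so far (96.00 mm²), the r=7 cylinder at (3, -3.5) partially overlaps it — only the 24.46 mm² overlap (of its 152.19 mm²) is removed, clipping the outline — area = 71.54 mm². So its area = 71.54 mm². Layer 1 (z = 0.32): the 18×10.5 cube contributes its full rectangle (area 189.00 mm²); the 27.5×27 cube at (2.5, 4.5) contributes its full rectangle (area 742.50 mm²); After the difference (first − rest): starting from the 18×10.5 cube (189.00 mm²), the 27.5×27 cube at (2.5, 4.5) partially overlaps it — only the 93.00 mm² overlap (of its 742.50 mm²) is removed, clipping the outline — area = 96.00 mm²; the cylinder at (3, -3.5) is not intersected at this z (z outside [1, 13]); Taking the first minus the rest: none of the subtracted shapes is present at this height, so the result so far is unchanged — area = 96.00 mm². So its area = 96.00 mm². Layer 1 is larger (96.00 vs 71.54 mm²).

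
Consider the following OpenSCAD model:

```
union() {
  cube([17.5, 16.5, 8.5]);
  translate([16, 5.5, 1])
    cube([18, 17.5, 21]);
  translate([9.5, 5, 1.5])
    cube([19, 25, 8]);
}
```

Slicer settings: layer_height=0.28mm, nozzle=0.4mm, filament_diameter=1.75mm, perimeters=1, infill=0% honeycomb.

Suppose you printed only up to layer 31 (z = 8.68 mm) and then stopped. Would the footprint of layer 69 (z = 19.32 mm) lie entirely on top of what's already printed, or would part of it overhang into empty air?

entirely on top

Compare the two slices. At z = 8.68: the cube does not reach this height (z outside [0, 8.5]); the cube at (16, 5.5) is present — its section is the full 18×17.5 rectangle (area 315.00 mm²); the cube at (9.5, 5) is present — its section is the full 19×25 rectangle (area 475.00 mm²); Taking the union: the regions partially overlap — summed areas 790.00 mm² minus the doubly-counted overlap 218.75 mm² gives 571.25 mm² — area = 571.25 mm². At z = 19.32: the cube does not reach this height (z outside [0, 8.5]); the cube at (16, 5.5) (footprint 18×17.5) is included at this height (area 315.00 mm²); the cube at (9.5, 5) is absent (z outside [1.5, 9.5]); Combining (union): only the 18×17.5 cube at (16, 5.5) is present, so the union is just that shape — area = 315.00 mm². Checking containment: the cross-section at z = 19.32 is a subset of the cross-section at z = 8.68.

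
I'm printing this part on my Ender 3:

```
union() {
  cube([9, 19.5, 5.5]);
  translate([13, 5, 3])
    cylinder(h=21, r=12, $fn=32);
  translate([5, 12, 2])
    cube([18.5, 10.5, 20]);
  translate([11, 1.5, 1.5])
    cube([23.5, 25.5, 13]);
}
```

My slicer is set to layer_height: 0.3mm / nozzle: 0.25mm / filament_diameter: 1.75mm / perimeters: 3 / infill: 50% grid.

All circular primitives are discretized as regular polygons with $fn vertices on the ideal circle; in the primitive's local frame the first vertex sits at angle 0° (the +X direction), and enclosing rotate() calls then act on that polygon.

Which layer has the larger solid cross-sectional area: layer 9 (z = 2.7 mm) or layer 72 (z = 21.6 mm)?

layer 9 (z = 2.7 mm)

Layer 9 (z = 2.7): the 9×19.5 cube contributes its full rectangle (area 175.50 mm²); the cylinder at (13, 5) does not reach this height (z outside [3, 24]); the cube at (5, 12) (footprint 18.5×10.5) is included at this height (area 194.25 mm²); the cube at (11, 1.5) is present — its section is the full 23.5×25.5 rectangle (area 599.25 mm²); Taking the union: the regions partially overlap — summed areas 969.00 mm² minus the doubly-counted overlap 161.25 mm² gives 807.75 mm² — area = 807.75 mm². So its area = 807.75 mm². Layer 72 (z = 21.6): the cube is absent (z outside [0, 5.5]); the r=12 cylinder at (13, 5) contributes a regular 32-gon of circumradius 12 (area = (32/2)·12.000²·sin(360°/32) = 449.49 mm²); the cube at (5, 12) is present — its section is the full 18.5×10.5 rectangle (area 194.25 mm²); the cube at (11, 1.5) does not reach this height (z outside [1.5, 14.5]); Merging all regions: the regions partially overlap — summed areas 643.74 mm² minus the doubly-counted overlap 65.67 mm² gives 578.07 mm² — area = 578.07 mm². So its area = 578.07 mm². Layer 9 is larger (807.75 vs 578.07 mm²).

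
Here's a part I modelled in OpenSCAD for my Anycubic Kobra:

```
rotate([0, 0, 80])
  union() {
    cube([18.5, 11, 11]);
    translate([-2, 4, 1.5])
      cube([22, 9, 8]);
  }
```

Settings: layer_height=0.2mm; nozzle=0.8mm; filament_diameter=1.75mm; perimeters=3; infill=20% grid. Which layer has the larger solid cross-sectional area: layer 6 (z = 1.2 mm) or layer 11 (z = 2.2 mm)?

layer 11 (z = 2.2 mm)

Layer 6 (z = 1.2): the cube (footprint 18.5×11) is included at this height (area 203.50 mm²); the cube at (-2, 4) is not intersected at this z (z outside [1.5, 9.5]); Merging all regions: only the 18.5×11 cube is present, so the union is just that shape — area = 203.50 mm²; (rotated 80° about Z; rotation is an isometry so areas/perimeters/island counts are preserved). So its area = 203.50 mm². Layer 11 (z = 2.2): the cube (footprint 18.5×11) is included at this height (area 203.50 mm²); the 22×9 cube at (-2, 4) contributes its full rectangle (area 198.00 mm²); Combining (union): the regions partially overlap — summed areas 401.50 mm² minus the doubly-counted overlap 129.50 mm² gives 272.00 mm² — area = 272.00 mm²; (rotated 80° about Z; rotation is an isometry so areas/perimeters/island counts are preserved). So its area = 272.00 mm². Layer 11 is larger (272.00 vs 203.50 mm²).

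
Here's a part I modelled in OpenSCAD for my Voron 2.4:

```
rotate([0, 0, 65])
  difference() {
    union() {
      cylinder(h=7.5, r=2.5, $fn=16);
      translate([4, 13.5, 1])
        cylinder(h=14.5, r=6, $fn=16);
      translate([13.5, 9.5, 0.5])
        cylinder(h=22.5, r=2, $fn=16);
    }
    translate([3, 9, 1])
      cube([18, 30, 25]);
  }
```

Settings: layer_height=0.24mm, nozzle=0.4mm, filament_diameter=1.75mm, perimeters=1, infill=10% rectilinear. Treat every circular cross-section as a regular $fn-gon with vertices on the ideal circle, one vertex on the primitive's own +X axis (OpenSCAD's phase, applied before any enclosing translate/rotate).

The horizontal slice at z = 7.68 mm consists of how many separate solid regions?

2

At z = 7.68 mm: the cylinder does not reach this height (z outside [0, 7.5]); the r=6 cylinder at (4, 13.5) contributes a regular 16-gon of circumradius 6; the r=2 cylinder at (13.5, 9.5) contributes a regular 16-gon of circumradius 2; Combining (union): the 2 present regions are separate (no shared area or edge), so areas and boundary lengths simply add and each stays a separate island — 2 connected regions; the cube at (3, 9) (footprint 18×30) is included at this height; Taking the first minus the rest: starting from the result so far, the 18×30 cube at (3, 9) partially overlaps it — only the 69.85 mm² overlap (of its 540.00 mm²) is removed, clipping the outline — 2 connected regions; (whole slice rotated 65° about Z — lengths, areas and connectivity unchanged). The result has 2 disconnected regions.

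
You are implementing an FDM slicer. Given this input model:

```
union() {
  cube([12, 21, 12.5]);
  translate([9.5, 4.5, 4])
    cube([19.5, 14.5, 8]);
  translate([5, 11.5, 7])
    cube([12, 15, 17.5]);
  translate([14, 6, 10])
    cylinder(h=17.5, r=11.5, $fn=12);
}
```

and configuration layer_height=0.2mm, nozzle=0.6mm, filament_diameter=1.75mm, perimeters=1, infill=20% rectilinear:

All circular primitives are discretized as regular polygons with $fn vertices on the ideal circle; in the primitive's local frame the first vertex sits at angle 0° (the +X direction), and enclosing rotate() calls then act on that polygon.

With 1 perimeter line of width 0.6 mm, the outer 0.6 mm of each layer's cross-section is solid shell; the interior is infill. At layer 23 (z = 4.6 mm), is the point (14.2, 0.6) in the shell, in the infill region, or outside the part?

outside

At z = 4.6 mm: the 12×21 cube contributes its full rectangle; the cube at (9.5, 4.5) is present — its section is the full 19.5×14.5 rectangle; the cube at (5, 11.5) does not reach this height (z outside [7, 24.5]); the cylinder at (14, 6) is not intersected at this z (z outside [10, 27.5]); Taking the union: the regions partially overlap (shared area 36.25 mm²), so overlapping operands fuse into one piece — 1 connected region. Overall, the cross-section is a single solid region. The nearest boundary edge runs (12.00, 4.50)→(12.00, 0.00); distance from the point to it = 2.20 mm. The point is not inside any of the regions above, so it lies outside the cross-section (2.20 mm from the nearest boundary).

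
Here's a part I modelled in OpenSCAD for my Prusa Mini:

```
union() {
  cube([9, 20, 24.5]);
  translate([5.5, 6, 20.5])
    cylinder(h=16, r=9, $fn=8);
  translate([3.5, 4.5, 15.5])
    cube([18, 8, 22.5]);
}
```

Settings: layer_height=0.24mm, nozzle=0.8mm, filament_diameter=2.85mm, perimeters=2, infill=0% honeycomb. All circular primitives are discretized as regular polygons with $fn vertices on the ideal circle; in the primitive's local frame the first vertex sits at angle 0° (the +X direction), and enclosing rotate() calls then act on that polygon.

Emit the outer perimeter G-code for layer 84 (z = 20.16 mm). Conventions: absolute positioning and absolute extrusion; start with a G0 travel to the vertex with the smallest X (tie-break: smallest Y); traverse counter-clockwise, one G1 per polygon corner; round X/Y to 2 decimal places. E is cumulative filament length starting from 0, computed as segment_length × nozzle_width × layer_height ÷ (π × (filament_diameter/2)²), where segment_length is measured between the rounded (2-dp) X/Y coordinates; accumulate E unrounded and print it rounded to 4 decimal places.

At z = 20.16 mm: the 9×20 cube contributes its full rectangle; the cylinder at (5.5, 6) does not reach this height (z outside [20.5, 36.5]); the cube at (3.5, 4.5) is present — its section is the full 18×8 rectangle; Combining (union): the regions partially overlap (shared area 44.00 mm²), so overlapping operands fuse into one piece — 1 connected region. The outline is a single polygon with 8 vertices. Extrusion per mm of travel: 0.8 × 0.24 / (π × 1.425²) = 0.030097. Accumulating E over each segment gives final E = 2.4980.

G0 X0.00 Y0.00 Z20.16
G1 X9.00 Y0.00 E0.2709
G1 X9.00 Y4.50 E0.4063
G1 X21.50 Y4.50 E0.7825
G1 X21.50 Y12.50 E1.0233
G1 X9.00 Y12.50 E1.3995
G1 X9.00 Y20.00 E1.6252
G1 X0.00 Y20.00 E1.8961
G1 X0.00 Y0.00 E2.4980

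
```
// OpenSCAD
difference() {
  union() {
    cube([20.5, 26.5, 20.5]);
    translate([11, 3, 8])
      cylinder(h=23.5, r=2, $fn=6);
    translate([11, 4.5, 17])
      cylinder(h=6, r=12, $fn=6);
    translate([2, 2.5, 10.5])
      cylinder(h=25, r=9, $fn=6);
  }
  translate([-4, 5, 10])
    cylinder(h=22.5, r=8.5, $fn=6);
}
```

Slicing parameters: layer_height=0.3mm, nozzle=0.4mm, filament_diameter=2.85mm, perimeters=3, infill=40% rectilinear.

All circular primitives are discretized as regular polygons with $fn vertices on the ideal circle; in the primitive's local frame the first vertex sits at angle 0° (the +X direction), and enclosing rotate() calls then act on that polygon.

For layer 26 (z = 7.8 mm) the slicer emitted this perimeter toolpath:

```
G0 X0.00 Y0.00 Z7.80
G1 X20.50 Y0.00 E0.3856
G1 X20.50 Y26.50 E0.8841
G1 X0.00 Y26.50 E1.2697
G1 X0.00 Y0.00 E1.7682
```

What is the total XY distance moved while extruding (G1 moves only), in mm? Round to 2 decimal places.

94.00 mm

Sum the Euclidean lengths of each G1 segment: total = 94.00 mm.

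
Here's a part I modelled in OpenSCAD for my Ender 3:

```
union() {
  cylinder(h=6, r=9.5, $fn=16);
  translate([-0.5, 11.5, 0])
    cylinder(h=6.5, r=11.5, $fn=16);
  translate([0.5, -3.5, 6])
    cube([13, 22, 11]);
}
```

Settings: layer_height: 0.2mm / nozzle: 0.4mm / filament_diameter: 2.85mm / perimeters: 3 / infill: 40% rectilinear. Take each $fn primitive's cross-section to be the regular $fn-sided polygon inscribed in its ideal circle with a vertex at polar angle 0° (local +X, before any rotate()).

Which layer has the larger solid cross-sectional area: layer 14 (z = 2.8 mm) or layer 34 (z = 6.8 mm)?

Layer 14 (z = 2.8): the r=9.5 cylinder contributes a regular 16-gon of circumradius 9.5 (area = (16/2)·9.500²·sin(360°/16) = 276.30 mm²); the cylinder at (-0.5, 11.5): section is a regular 16-gon, circumradius r=11.5 (area = (16/2)·11.500²·sin(360°/16) = 404.88 mm²); the cube at (0.5, -3.5) does not reach this height (z outside [6, 17]); Merging all regions: the regions partially overlap — summed areas 681.18 mm² minus the doubly-counted overlap 110.84 mm² gives 570.33 mm² — area = 570.33 mm². So its area = 570.33 mm². Layer 34 (z = 6.8): the cylinder is not intersected at this z (z outside [0, 6]); the cylinder at (-0.5, 11.5) is not intersected at this z (z outside [0, 6.5]); the cube at (0.5, -3.5) (footprint 13×22) is included at this height (area 286.00 mm²); Combining (union): only the 13×22 cube at (0.5, -3.5) is present, so the union is just that shape — area = 286.00 mm². So its area = 286.00 mm². Layer 14 is larger (570.33 vs 286.00 mm²).

layer 14 (z = 2.8 mm)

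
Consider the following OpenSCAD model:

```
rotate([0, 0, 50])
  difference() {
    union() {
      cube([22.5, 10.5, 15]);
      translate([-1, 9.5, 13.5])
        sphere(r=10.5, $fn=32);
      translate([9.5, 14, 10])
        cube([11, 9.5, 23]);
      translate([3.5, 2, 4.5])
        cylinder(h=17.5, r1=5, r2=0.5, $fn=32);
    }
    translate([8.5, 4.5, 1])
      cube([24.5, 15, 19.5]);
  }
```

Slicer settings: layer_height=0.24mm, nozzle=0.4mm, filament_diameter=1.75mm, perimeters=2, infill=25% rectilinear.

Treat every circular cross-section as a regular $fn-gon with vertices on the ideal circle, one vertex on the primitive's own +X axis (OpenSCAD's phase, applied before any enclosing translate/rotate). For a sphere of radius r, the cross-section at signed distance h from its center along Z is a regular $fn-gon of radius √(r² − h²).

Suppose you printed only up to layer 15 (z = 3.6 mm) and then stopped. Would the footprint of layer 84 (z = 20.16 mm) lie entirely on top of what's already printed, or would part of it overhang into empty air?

part overhangs

Compare the two slices. At z = 3.6: the 22.5×10.5 cube contributes its full rectangle (area 236.25 mm²); the sphere at (-1, 9.5): section is a regular 32-gon, circumradius = √(r²−h²) = √(10.5²−9.9²) = 3.499 (area = (32/2)·3.499²·sin(360°/32) = 38.21 mm²); the cube at (9.5, 14) does not reach this height (z outside [10, 33]); the cone at (3.5, 2) is not intersected at this z (z outside [4.5, 22]); Merging all regions: the regions partially overlap — summed areas 274.46 mm² minus the doubly-counted overlap 8.55 mm² gives 265.90 mm² — area = 265.90 mm²; the cube at (8.5, 4.5) is present — its section is the full 24.5×15 rectangle (area 367.50 mm²); After the difference (first − rest): starting from that combined region (265.90 mm²), the 24.5×15 cube at (8.5, 4.5) partially overlaps it — only the 84.00 mm² overlap (of its 367.50 mm²) is removed, clipping the outline — area = 181.90 mm²; (rotated 50° about Z; rotation is an isometry so areas/perimeters/island counts are preserved). At z = 20.16: the cube does not reach this height (z outside [0, 15]); the r=10.5 sphere at (-1, 9.5) contributes a regular 32-gon of circumradius √(10.5²−6.66²) = 8.118 (area = (32/2)·8.118²·sin(360°/32) = 205.69 mm²); the 11×9.5 cube at (9.5, 14) contributes its full rectangle (area 104.50 mm²); the cone at (3.5, 2): at t=0.895 of its height the radius interpolates to r₁+(r₂−r₁)t = 0.973, giving a regular 32-gon of that circumradius (area = (32/2)·0.973²·sin(360°/32) = 2.96 mm²); Merging all regions: the regions partially overlap — summed areas 313.14 mm² minus the doubly-counted overlap 0.30 mm² gives 312.84 mm² — area = 312.84 mm²; the cube at (8.5, 4.5) (footprint 24.5×15) is included at this height (area 367.50 mm²); Subtracting the remaining from the first: starting from the result so far (312.84 mm²), the 24.5×15 cube at (8.5, 4.5) partially overlaps it — only the 60.50 mm² overlap (of its 367.50 mm²) is removed, clipping the outline — area = 252.34 mm²; (rotated 50° about Z; rotation is an isometry so areas/perimeters/island counts are preserved). Checking containment: at z = 20.16 the cross-section extends beyond the z = 3.6 cross-section by about 169.61 mm².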